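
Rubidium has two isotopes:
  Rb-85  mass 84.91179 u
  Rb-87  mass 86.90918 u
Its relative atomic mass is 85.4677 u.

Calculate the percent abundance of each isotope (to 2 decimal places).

Rb-85: 72.17%, Rb-87: 27.83%

Let x be the fractional abundance of Rb-85; then Rb-87 has abundance 1 − x.
84.91179·x + 86.90918·(1 − x) = 85.4677
(84.91179 − 86.90918)·x = 85.4677 − 86.90918
x = -1.44148 / -1.99739 = 0.72168 → 72.17% Rb-85, 27.83% Rb-87.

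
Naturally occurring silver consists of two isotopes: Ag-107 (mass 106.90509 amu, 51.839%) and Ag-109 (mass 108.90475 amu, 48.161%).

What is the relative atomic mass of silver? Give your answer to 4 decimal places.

107.8681 amu

The abundance-weighted mean is 0.51839 × 106.90509 + 0.48161 × 108.90475
= 55.418530 + 52.449617 = 107.868147 amu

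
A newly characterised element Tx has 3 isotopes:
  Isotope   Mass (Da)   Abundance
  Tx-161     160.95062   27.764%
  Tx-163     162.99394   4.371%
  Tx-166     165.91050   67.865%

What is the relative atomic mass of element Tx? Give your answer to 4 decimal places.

164.4060 Da

Ar = Σ fᵢ·mᵢ = 0.27764 × 160.95062 + 0.04371 × 162.99394 + 0.67865 × 165.91050
= 44.686330 + 7.124465 + 112.595161 = 164.405956 Da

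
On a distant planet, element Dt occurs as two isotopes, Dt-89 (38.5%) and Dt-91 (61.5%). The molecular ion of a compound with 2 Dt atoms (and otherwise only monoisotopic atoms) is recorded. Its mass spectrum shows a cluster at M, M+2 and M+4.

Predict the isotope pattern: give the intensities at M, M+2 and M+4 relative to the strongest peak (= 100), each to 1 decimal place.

31.3 : 100.0 : 79.9

The 2 Dt atoms are independent, so intensities follow the terms of (0.385 + 0.615)^2.
P(M) = 0.385^2 = 0.148225
P(M+2) = 2 × 0.385^1 × 0.615^1 = 0.473550
P(M+4) = 0.615^2 = 0.378225
The M+2 peak is largest (0.473550); scaling to 100 gives 31.3 : 100.0 : 79.9.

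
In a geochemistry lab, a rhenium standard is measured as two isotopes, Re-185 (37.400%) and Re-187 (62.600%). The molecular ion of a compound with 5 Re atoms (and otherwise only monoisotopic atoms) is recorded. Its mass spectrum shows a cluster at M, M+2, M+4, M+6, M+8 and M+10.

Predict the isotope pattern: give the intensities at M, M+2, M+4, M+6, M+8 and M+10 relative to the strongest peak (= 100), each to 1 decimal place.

Each Re atom is independently Re-185 (p = 0.37400) or Re-187 (q = 0.62600); the cluster is the binomial expansion (p + q)^5.
P(M) = 0.37400^5 = 0.007317
P(M+2) = 5 × 0.37400^4 × 0.62600^1 = 0.061239
P(M+4) = 10 × 0.37400^3 × 0.62600^2 = 0.205005
P(M+6) = 10 × 0.37400^2 × 0.62600^3 = 0.343136
P(M+8) = 5 × 0.37400^1 × 0.62600^4 = 0.287170
P(M+10) = 0.62600^5 = 0.096133
The M+6 peak is largest (0.343136); scaling to 100 gives 2.1 : 17.8 : 59.7 : 100.0 : 83.7 : 28.0.

2.1 : 17.8 : 59.7 : 100.0 : 83.7 : 28.0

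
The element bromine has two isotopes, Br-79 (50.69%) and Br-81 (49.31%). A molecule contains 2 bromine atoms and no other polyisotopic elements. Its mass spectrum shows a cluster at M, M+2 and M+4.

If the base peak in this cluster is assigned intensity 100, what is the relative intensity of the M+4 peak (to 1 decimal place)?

48.6

Term probabilities: M 0.2569, M+2 0.4999, M+4 0.2431. Base peak = M+2.
P(M+2) = C(2,1) × 0.5069^1 × 0.4931^1 = 2 × 0.5069 × 0.4931 = 0.499905 (base)
P(M+4) = C(2,2) × 0.5069^0 × 0.4931^2 = 1 × 1.0000 × 0.24314761 = 0.243148
Relative intensity = 0.243148 / 0.499905 × 100 = 48.6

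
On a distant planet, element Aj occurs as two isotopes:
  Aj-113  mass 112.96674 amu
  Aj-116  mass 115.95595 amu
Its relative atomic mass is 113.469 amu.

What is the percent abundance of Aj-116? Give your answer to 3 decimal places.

16.802%

With x = fraction of Aj-113 (so Aj-116 is 1 − x):
112.96674·x + 115.95595·(1 − x) = 113.469
(112.96674 − 115.95595)·x = 113.469 − 115.95595
x = -2.48695 / -2.98921 = 0.83198 → 83.198% Aj-113, 16.802% Aj-116.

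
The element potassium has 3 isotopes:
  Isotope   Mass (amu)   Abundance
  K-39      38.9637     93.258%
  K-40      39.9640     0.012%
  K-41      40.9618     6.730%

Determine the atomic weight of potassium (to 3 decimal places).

Weight each isotope mass by its fractional abundance: 0.93258 × 38.9637 + 0.00012 × 39.9640 + 0.06730 × 40.9618
= 36.33677 + 0.00480 + 2.75673 = 39.09830 amu

39.098 amu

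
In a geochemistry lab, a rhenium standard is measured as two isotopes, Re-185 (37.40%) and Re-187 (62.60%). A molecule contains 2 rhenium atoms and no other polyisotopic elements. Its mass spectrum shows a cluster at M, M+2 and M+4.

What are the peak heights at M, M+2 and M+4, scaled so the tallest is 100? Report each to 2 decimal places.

29.87 : 100.00 : 83.69

Each Re atom is independently Re-185 (p = 0.3740) or Re-187 (q = 0.6260); the cluster is the binomial expansion (p + q)^2.
P(M) = 0.3740^2 = 0.139876
P(M+2) = 2 × 0.3740^1 × 0.6260^1 = 0.468248
P(M+4) = 0.6260^2 = 0.391876
The M+2 peak is largest (0.468248); scaling to 100 gives 29.87 : 100.00 : 83.69.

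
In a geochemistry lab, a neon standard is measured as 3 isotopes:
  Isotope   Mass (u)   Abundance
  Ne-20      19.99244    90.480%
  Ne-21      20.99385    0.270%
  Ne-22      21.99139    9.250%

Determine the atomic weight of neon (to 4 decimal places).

20.1800 u

Weight each isotope mass by its fractional abundance: 0.90480 × 19.99244 + 0.00270 × 20.99385 + 0.09250 × 21.99139
= 18.089160 + 0.056683 + 2.034204 = 20.180047 u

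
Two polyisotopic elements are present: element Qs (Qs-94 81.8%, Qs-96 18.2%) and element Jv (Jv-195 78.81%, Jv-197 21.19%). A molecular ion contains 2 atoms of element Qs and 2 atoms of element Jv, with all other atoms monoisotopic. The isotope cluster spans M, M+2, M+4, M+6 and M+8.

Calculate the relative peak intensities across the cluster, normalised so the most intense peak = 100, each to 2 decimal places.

Element Qs pattern (n=2): 0.669124 : 0.297752 : 0.033124
Element Jv pattern (n=2): 0.62110161 : 0.33399678 : 0.04490161
Convolve the two distributions (both contribute in 2-u steps):
  M: 0.669124×0.62110161 = 0.415594
  M+2: 0.669124×0.33399678 + 0.297752×0.62110161 = 0.408420
  M+4: 0.669124×0.04490161 + 0.297752×0.33399678 + 0.033124×0.62110161 = 0.150066
  M+6: 0.297752×0.04490161 + 0.033124×0.33399678 = 0.024433
  M+8: 0.033124×0.04490161 = 0.001487
Scale to base peak (0.415594) = 100: 100.00 : 98.27 : 36.11 : 5.88 : 0.36

100.00 : 98.27 : 36.11 : 5.88 : 0.36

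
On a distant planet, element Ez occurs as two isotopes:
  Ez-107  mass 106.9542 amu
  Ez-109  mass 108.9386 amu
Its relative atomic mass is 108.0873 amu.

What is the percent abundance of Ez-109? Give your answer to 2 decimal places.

With x = fraction of Ez-107 (so Ez-109 is 1 − x):
106.9542·x + 108.9386·(1 − x) = 108.0873
(106.9542 − 108.9386)·x = 108.0873 − 108.9386
x = -0.8513 / -1.9844 = 0.42900 → 42.90% Ez-107, 57.10% Ez-109.

57.10%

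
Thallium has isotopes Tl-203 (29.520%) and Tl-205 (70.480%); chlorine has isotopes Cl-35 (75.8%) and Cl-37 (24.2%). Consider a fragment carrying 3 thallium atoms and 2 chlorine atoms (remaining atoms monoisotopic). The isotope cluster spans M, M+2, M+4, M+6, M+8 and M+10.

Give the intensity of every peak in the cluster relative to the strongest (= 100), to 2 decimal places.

Thallium pattern (n=3): 0.02572463 : 0.18425524 : 0.43991564 : 0.35010449
Chlorine pattern (n=2): 0.574564 : 0.366872 : 0.058564
Convolve the two distributions (both contribute in 2-u steps):
  M: 0.02572463×0.574564 = 0.014780
  M+2: 0.02572463×0.366872 + 0.18425524×0.574564 = 0.115304
  M+4: 0.02572463×0.058564 + 0.18425524×0.366872 + 0.43991564×0.574564 = 0.321864
  M+6: 0.18425524×0.058564 + 0.43991564×0.366872 + 0.35010449×0.574564 = 0.373341
  M+8: 0.43991564×0.058564 + 0.35010449×0.366872 = 0.154207
  M+10: 0.35010449×0.058564 = 0.020504
Scale to base peak (0.373341) = 100: 3.96 : 30.88 : 86.21 : 100.00 : 41.30 : 5.49

3.96 : 30.88 : 86.21 : 100.00 : 41.30 : 5.49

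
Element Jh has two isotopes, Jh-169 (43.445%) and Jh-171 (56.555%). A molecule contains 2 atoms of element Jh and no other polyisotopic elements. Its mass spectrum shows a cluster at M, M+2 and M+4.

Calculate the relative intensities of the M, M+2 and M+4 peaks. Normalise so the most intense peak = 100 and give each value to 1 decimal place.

38.4 : 100.0 : 65.1

The 2 Jh atoms are independent, so intensities follow the terms of (0.43445 + 0.56555)^2.
P(M) = 0.43445^2 = 0.188747
P(M+2) = 2 × 0.43445^1 × 0.56555^1 = 0.491406
P(M+4) = 0.56555^2 = 0.319847
The M+2 peak is largest (0.491406); scaling to 100 gives 38.4 : 100.0 : 65.1.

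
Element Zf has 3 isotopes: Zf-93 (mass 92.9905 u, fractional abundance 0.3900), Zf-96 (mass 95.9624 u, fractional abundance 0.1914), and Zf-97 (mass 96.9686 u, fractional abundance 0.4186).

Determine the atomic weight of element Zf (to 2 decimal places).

The abundance-weighted mean is 0.3900 × 92.9905 + 0.1914 × 95.9624 + 0.4186 × 96.9686
= 36.26630 + 18.36720 + 40.59106 = 95.22456 u

95.22 u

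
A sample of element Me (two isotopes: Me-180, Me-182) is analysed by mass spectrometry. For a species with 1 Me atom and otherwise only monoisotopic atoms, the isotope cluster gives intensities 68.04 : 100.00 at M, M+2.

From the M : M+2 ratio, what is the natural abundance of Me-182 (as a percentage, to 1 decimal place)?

If p is the fraction of Me that is Me-180, then I(M+2)/I(M) = [C(1,1)·p^0·(1−p)] / p^1 = 1·(1−p)/p = 100.00/68.04 = 1.4697
(1−p)/p = 1.4697/1 = 1.4697  ⇒  p = 1/(1 + 1.4697) = 0.4049
Me-180: 40.5%, Me-182: 59.5%.

59.5%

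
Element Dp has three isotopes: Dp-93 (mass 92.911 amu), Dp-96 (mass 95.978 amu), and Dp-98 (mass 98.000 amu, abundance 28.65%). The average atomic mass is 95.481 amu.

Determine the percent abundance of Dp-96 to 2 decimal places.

The remaining 71.35% is split between Dp-93 (fraction x) and Dp-96 (fraction 0.7135 − x).
Substituting: 92.911x + 95.978(0.7135 − x) = 67.4040
(92.911 − 95.978)x = -1.076303  ⇒  x = 0.35093, y = 0.36257
Dp-93: 35.09%, Dp-96: 36.26%.

36.26%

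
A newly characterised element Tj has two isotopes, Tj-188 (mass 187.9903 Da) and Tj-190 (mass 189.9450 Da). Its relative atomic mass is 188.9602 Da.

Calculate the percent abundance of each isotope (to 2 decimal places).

Tj-188: 50.38%, Tj-190: 49.62%

With x = fraction of Tj-188 (so Tj-190 is 1 − x):
187.9903·x + 189.9450·(1 − x) = 188.9602
(187.9903 − 189.9450)·x = 188.9602 − 189.9450
x = -0.9848 / -1.9547 = 0.50381 → 50.38% Tj-188, 49.62% Tj-190.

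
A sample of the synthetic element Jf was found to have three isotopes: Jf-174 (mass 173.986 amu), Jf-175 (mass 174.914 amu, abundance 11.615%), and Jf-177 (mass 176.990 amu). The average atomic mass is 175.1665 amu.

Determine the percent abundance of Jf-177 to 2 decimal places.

Let x and y be the fractions of Jf-174 and Jf-177. Then x + y = 1 − 0.11615 = 0.88385 and 173.986x + 176.990y = 175.1665 − 0.11615×174.914 = 154.8502389.
Substituting: 173.986x + 176.990(0.88385 − x) = 154.8502389
(173.986 − 176.990)x = -1.5823726  ⇒  x = 0.52676, y = 0.35709
Jf-174: 52.68%, Jf-177: 35.71%.

35.71%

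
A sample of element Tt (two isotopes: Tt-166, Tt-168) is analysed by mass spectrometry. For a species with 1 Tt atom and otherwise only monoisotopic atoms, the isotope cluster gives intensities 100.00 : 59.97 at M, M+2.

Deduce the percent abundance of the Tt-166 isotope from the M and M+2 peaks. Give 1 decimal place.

Write p for the Tt-166 fraction. I(M+2)/I(M) = [C(1,1)·p^0·(1−p)] / p^1 = 1·(1−p)/p = 59.97/100.00 = 0.5997
(1−p)/p = 0.5997/1 = 0.5997  ⇒  p = 1/(1 + 0.5997) = 0.6251
Tt-166: 62.5%, Tt-168: 37.5%.

62.5%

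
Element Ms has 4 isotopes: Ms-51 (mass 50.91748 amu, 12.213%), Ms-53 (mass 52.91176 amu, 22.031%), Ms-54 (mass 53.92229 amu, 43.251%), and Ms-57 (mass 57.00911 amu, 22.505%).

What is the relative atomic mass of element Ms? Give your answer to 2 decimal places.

54.03 amu

The abundance-weighted mean is 0.12213 × 50.91748 + 0.22031 × 52.91176 + 0.43251 × 53.92229 + 0.22505 × 57.00911
= 6.218552 + 11.656990 + 23.321930 + 12.829900 = 54.027372 amu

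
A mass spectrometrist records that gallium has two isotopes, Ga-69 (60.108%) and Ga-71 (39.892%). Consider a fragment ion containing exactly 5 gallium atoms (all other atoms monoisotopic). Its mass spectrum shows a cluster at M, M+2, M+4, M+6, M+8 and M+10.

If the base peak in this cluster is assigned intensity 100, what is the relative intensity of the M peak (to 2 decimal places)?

22.70

(0.60108 + 0.39892)^5 gives M 0.0785, M+2 0.2604, M+4 0.3456, M+6 0.2294, M+8 0.0761, M+10 0.0101; the largest is M+4.
P(M+4) = C(5,2) × 0.60108^3 × 0.39892^2 = 10 × 0.2171685 × 0.15913717 = 0.345596 (base)
P(M) = C(5,0) × 0.60108^5 × 0.39892^0 = 1 × 0.07846236 × 1.0000 = 0.078462
Relative intensity = 0.078462 / 0.345596 × 100 = 22.70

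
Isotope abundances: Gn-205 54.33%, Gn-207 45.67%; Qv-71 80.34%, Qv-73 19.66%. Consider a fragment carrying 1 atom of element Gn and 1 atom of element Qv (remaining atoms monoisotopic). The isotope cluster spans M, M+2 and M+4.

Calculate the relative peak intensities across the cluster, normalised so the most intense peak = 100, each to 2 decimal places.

Element Gn pattern (n=1): 0.5433 : 0.4567
Element Qv pattern (n=1): 0.8034 : 0.1966
Convolve the two distributions (both contribute in 2-u steps):
  M: 0.5433×0.8034 = 0.436487
  M+2: 0.5433×0.1966 + 0.4567×0.8034 = 0.473726
  M+4: 0.4567×0.1966 = 0.089787
Scale to base peak (0.473726) = 100: 92.14 : 100.00 : 18.95

92.14 : 100.00 : 18.95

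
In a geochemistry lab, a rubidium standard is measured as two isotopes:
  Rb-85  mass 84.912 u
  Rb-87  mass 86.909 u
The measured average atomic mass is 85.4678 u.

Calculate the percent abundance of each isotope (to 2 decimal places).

Writing the weighted mean with unknown fraction x of Rb-85:
84.912·x + 86.909·(1 − x) = 85.4678
(84.912 − 86.909)·x = 85.4678 − 86.909
x = -1.4412 / -1.997 = 0.72168 → 72.17% Rb-85, 27.83% Rb-87.

Rb-85: 72.17%, Rb-87: 27.83%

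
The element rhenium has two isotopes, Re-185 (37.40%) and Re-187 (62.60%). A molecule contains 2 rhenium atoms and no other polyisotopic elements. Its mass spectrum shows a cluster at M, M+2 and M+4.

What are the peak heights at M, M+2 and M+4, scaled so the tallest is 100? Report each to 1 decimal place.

29.9 : 100.0 : 83.7

The 2 Re atoms are independent, so intensities follow the terms of (0.3740 + 0.6260)^2.
P(M) = 0.3740^2 = 0.139876
P(M+2) = 2 × 0.3740^1 × 0.6260^1 = 0.468248
P(M+4) = 0.6260^2 = 0.391876
The M+2 peak is largest (0.468248); scaling to 100 gives 29.9 : 100.0 : 83.7.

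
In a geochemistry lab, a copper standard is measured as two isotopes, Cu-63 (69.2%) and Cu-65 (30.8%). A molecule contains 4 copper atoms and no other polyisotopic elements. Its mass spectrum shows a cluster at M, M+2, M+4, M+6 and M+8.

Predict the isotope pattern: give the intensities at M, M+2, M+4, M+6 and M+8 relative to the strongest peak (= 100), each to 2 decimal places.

Each Cu atom is independently Cu-63 (p = 0.692) or Cu-65 (q = 0.308); the cluster is the binomial expansion (p + q)^4.
P(M) = 0.692^4 = 0.229311
P(M+2) = 4 × 0.692^3 × 0.308^1 = 0.408253
P(M+4) = 6 × 0.692^2 × 0.308^2 = 0.272562
P(M+6) = 4 × 0.692^1 × 0.308^3 = 0.080876
P(M+8) = 0.308^4 = 0.008999
The M+2 peak is largest (0.408253); scaling to 100 gives 56.17 : 100.00 : 66.76 : 19.81 : 2.20.

56.17 : 100.00 : 66.76 : 19.81 : 2.20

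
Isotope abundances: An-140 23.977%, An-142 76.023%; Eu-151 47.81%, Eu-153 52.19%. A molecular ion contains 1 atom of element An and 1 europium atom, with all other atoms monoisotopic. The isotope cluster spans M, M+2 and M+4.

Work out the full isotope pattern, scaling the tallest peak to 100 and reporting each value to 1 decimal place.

23.5 : 100.0 : 81.2

Element An pattern (n=1): 0.23977 : 0.76023
Europium pattern (n=1): 0.4781 : 0.5219
Convolve the two distributions (both contribute in 2-u steps):
  M: 0.23977×0.4781 = 0.114634
  M+2: 0.23977×0.5219 + 0.76023×0.4781 = 0.488602
  M+4: 0.76023×0.5219 = 0.396764
Scale to base peak (0.488602) = 100: 23.5 : 100.0 : 81.2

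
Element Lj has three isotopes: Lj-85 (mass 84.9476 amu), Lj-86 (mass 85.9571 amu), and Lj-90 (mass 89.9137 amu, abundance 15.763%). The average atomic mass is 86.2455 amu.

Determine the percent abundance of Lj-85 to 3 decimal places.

33.212%

The remaining 84.237% is split between Lj-85 (fraction x) and Lj-86 (fraction 0.84237 − x).
Substituting: 84.9476x + 85.9571(0.84237 − x) = 72.072403469
(84.9476 − 85.9571)x = -0.335278858  ⇒  x = 0.33212, y = 0.51025
Lj-85: 33.212%, Lj-86: 51.025%.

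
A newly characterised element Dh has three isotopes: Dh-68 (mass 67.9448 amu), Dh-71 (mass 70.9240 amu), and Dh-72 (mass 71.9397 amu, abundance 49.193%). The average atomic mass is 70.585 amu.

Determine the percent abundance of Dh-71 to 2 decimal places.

The remaining 50.807% is split between Dh-68 (fraction x) and Dh-71 (fraction 0.50807 − x).
Substituting: 67.9448x + 70.9240(0.50807 − x) = 35.195703379
(67.9448 − 70.9240)x = -0.838653301  ⇒  x = 0.28150, y = 0.22657
Dh-68: 28.15%, Dh-71: 22.66%.

22.66%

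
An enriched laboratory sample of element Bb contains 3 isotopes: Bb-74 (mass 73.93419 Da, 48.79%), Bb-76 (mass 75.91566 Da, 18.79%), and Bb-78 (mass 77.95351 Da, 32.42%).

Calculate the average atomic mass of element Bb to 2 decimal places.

75.61 Da

The abundance-weighted mean is 0.4879 × 73.93419 + 0.1879 × 75.91566 + 0.3242 × 77.95351
= 36.072491 + 14.264553 + 25.272528 = 75.609572 Da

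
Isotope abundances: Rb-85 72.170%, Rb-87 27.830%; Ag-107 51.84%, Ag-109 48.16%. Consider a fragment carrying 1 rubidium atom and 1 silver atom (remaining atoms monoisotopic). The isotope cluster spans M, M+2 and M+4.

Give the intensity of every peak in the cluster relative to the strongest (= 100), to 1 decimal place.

76.1 : 100.0 : 27.3

Rubidium pattern (n=1): 0.7217 : 0.2783
Silver pattern (n=1): 0.5184 : 0.4816
Convolve the two distributions (both contribute in 2-u steps):
  M: 0.7217×0.5184 = 0.374129
  M+2: 0.7217×0.4816 + 0.2783×0.5184 = 0.491841
  M+4: 0.2783×0.4816 = 0.134029
Scale to base peak (0.491841) = 100: 76.1 : 100.0 : 27.3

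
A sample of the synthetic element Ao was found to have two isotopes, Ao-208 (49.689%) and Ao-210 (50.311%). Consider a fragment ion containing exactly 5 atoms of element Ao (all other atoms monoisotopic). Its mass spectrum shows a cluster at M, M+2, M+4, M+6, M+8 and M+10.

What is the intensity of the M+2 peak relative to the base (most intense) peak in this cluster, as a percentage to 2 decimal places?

48.77%

(0.49689 + 0.50311)^5 gives M 0.0303, M+2 0.1533, M+4 0.3105, M+6 0.3144, M+8 0.1592, M+10 0.0322; the largest is M+6.
P(M+6) = C(5,3) × 0.49689^2 × 0.50311^3 = 10 × 0.24689967 × 0.12734704 = 0.314419 (base)
P(M+2) = C(5,1) × 0.49689^4 × 0.50311^1 = 5 × 0.06095945 × 0.50311 = 0.153347
Relative intensity = 0.153347 / 0.314419 × 100 = 48.77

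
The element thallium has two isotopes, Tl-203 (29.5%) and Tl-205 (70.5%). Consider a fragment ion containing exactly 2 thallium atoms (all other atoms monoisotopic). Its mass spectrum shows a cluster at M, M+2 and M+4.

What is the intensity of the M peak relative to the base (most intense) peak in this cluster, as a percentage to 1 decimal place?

17.5%

Binomial terms of (0.295 + 0.705)^2: M 0.0870, M+2 0.4160, M+4 0.4970 → M+4 is the base peak.
P(M+4) = C(2,2) × 0.295^0 × 0.705^2 = 1 × 1.0000 × 0.497025 = 0.497025 (base)
P(M) = C(2,0) × 0.295^2 × 0.705^0 = 1 × 0.087025 × 1.0000 = 0.087025
Relative intensity = 0.087025 / 0.497025 × 100 = 17.5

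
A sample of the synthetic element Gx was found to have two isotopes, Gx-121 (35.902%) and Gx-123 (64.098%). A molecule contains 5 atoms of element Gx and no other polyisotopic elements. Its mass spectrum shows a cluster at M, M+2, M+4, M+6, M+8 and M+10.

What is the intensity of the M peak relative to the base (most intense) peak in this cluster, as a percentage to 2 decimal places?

Binomial terms of (0.35902 + 0.64098)^5: M 0.0060, M+2 0.0532, M+4 0.1901, M+6 0.3394, M+8 0.3030, M+10 0.1082 → M+6 is the base peak.
P(M+6) = C(5,3) × 0.35902^2 × 0.64098^3 = 10 × 0.12889536 × 0.26335007 = 0.339446 (base)
P(M) = C(5,0) × 0.35902^5 × 0.64098^0 = 1 × 0.00596476 × 1.0000 = 0.005965
Relative intensity = 0.005965 / 0.339446 × 100 = 1.76

1.76%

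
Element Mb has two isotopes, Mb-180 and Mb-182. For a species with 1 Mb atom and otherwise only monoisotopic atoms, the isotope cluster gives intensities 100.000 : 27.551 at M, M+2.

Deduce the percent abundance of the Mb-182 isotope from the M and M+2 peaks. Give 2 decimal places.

21.60%

Write p for the Mb-180 fraction. I(M+2)/I(M) = [C(1,1)·p^0·(1−p)] / p^1 = 1·(1−p)/p = 27.551/100.000 = 0.2755
(1−p)/p = 0.2755/1 = 0.2755  ⇒  p = 1/(1 + 0.2755) = 0.7840
Mb-180: 78.40%, Mb-182: 21.60%.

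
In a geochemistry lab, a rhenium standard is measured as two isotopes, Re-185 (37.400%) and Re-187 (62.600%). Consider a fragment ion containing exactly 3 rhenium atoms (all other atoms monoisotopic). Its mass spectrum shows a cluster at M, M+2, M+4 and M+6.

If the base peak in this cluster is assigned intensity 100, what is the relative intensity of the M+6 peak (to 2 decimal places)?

Binomial terms of (0.37400 + 0.62600)^3: M 0.0523, M+2 0.2627, M+4 0.4397, M+6 0.2453 → M+4 is the base peak.
P(M+4) = C(3,2) × 0.37400^1 × 0.62600^2 = 3 × 0.3740 × 0.391876 = 0.439685 (base)
P(M+6) = C(3,3) × 0.37400^0 × 0.62600^3 = 1 × 1.0000 × 0.24531438 = 0.245314
Relative intensity = 0.245314 / 0.439685 × 100 = 55.79

55.79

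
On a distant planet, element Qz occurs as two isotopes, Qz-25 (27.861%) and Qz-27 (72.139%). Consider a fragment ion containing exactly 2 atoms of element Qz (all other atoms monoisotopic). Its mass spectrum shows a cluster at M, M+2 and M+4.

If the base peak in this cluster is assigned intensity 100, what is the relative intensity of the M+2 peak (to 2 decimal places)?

77.24

Term probabilities: M 0.0776, M+2 0.4020, M+4 0.5204. Base peak = M+4.
P(M+4) = C(2,2) × 0.27861^0 × 0.72139^2 = 1 × 1.0000 × 0.52040353 = 0.520404 (base)
P(M+2) = C(2,1) × 0.27861^1 × 0.72139^1 = 2 × 0.27861 × 0.72139 = 0.401973
Relative intensity = 0.401973 / 0.520404 × 100 = 77.24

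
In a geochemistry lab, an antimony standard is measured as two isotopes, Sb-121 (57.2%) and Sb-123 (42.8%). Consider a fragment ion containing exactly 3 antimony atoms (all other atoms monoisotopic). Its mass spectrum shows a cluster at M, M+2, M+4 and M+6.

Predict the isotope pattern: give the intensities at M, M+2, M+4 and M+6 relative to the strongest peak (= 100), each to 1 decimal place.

Expanding (0.572 + 0.428)^3:
P(M) = 0.572^3 = 0.187149
P(M+2) = 3 × 0.572^2 × 0.428^1 = 0.420104
P(M+4) = 3 × 0.572^1 × 0.428^2 = 0.314344
P(M+6) = 0.428^3 = 0.078403
The M+2 peak is largest (0.420104); scaling to 100 gives 44.5 : 100.0 : 74.8 : 18.7.

44.5 : 100.0 : 74.8 : 18.7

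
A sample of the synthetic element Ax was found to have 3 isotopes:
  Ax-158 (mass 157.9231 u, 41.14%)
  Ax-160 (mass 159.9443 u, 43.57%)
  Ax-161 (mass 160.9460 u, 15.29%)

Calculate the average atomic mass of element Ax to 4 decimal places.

159.2659 u

The abundance-weighted mean is 0.4114 × 157.9231 + 0.4357 × 159.9443 + 0.1529 × 160.9460
= 64.96956 + 69.68773 + 24.60864 = 159.26593 u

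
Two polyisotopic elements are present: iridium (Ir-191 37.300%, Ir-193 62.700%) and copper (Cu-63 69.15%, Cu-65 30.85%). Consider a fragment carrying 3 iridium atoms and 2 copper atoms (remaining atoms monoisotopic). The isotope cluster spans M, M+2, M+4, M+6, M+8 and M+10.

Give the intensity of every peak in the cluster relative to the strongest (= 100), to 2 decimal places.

Iridium pattern (n=3): 0.05189512 : 0.26170165 : 0.43991135 : 0.24649188
Copper pattern (n=2): 0.47817225 : 0.4266555 : 0.09517225
Convolve the two distributions (both contribute in 2-u steps):
  M: 0.05189512×0.47817225 = 0.024815
  M+2: 0.05189512×0.4266555 + 0.26170165×0.47817225 = 0.147280
  M+4: 0.05189512×0.09517225 + 0.26170165×0.4266555 + 0.43991135×0.47817225 = 0.326949
  M+6: 0.26170165×0.09517225 + 0.43991135×0.4266555 + 0.24649188×0.47817225 = 0.330463
  M+8: 0.43991135×0.09517225 + 0.24649188×0.4266555 = 0.147034
  M+10: 0.24649188×0.09517225 = 0.023459
Scale to base peak (0.330463) = 100: 7.51 : 44.57 : 98.94 : 100.00 : 44.49 : 7.10

7.51 : 44.57 : 98.94 : 100.00 : 44.49 : 7.10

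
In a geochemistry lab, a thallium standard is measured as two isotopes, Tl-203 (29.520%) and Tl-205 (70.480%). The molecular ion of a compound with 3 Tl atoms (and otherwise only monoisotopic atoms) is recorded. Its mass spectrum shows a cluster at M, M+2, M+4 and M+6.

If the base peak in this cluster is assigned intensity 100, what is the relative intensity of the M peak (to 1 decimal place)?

5.8

Term probabilities: M 0.0257, M+2 0.1843, M+4 0.4399, M+6 0.3501. Base peak = M+4.
P(M+4) = C(3,2) × 0.29520^1 × 0.70480^2 = 3 × 0.2952 × 0.49674304 = 0.439916 (base)
P(M) = C(3,0) × 0.29520^3 × 0.70480^0 = 1 × 0.02572463 × 1.0000 = 0.025725
Relative intensity = 0.025725 / 0.439916 × 100 = 5.8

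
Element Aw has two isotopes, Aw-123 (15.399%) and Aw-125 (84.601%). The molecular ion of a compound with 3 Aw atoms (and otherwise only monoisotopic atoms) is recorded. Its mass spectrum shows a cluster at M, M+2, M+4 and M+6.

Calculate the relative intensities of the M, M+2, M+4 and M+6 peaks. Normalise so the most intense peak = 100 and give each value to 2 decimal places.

0.60 : 9.94 : 54.61 : 100.00

The 3 Aw atoms are independent, so intensities follow the terms of (0.15399 + 0.84601)^3.
P(M) = 0.15399^3 = 0.003652
P(M+2) = 3 × 0.15399^2 × 0.84601^1 = 0.060184
P(M+4) = 3 × 0.15399^1 × 0.84601^2 = 0.330647
P(M+6) = 0.84601^3 = 0.605517
The M+6 peak is largest (0.605517); scaling to 100 gives 0.60 : 9.94 : 54.61 : 100.00.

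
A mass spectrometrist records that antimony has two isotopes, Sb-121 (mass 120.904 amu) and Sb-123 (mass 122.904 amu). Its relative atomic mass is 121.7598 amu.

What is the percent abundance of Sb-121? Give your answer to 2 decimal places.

57.21%

Let x be the fractional abundance of Sb-121; then Sb-123 has abundance 1 − x.
120.904·x + 122.904·(1 − x) = 121.7598
(120.904 − 122.904)·x = 121.7598 − 122.904
x = -1.1442 / -2.000 = 0.57210 → 57.21% Sb-121, 42.79% Sb-123.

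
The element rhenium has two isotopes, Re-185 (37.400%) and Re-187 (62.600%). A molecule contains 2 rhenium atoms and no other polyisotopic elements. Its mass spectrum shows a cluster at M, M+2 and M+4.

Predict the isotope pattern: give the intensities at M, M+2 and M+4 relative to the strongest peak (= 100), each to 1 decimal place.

29.9 : 100.0 : 83.7

Each Re atom is independently Re-185 (p = 0.37400) or Re-187 (q = 0.62600); the cluster is the binomial expansion (p + q)^2.
P(M) = 0.37400^2 = 0.139876
P(M+2) = 2 × 0.37400^1 × 0.62600^1 = 0.468248
P(M+4) = 0.62600^2 = 0.391876
The M+2 peak is largest (0.468248); scaling to 100 gives 29.9 : 100.0 : 83.7.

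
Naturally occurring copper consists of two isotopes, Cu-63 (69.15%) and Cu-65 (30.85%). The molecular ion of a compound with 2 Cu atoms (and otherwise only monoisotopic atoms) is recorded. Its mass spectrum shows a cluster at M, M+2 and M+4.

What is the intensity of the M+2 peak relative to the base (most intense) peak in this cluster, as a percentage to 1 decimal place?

89.2%

(0.6915 + 0.3085)^2 gives M 0.4782, M+2 0.4267, M+4 0.0952; the largest is M.
P(M) = C(2,0) × 0.6915^2 × 0.3085^0 = 1 × 0.47817225 × 1.0000 = 0.478172 (base)
P(M+2) = C(2,1) × 0.6915^1 × 0.3085^1 = 2 × 0.6915 × 0.3085 = 0.426656
Relative intensity = 0.426656 / 0.478172 × 100 = 89.2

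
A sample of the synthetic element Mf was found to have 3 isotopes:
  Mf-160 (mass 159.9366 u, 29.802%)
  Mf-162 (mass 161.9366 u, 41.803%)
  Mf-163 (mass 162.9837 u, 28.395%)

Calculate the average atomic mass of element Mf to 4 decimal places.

161.6379 u

Weight each isotope mass by its fractional abundance: 0.29802 × 159.9366 + 0.41803 × 161.9366 + 0.28395 × 162.9837
= 47.66431 + 67.69436 + 46.27922 = 161.63789 u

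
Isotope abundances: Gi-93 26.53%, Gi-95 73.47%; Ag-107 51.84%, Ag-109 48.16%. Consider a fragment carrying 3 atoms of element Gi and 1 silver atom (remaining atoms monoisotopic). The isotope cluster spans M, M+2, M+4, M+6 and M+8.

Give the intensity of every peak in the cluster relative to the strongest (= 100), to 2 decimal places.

2.35 : 21.68 : 72.10 : 100.00 : 46.30

Element Gi pattern (n=3): 0.0186729 : 0.15513357 : 0.42961416 : 0.39657937
Silver pattern (n=1): 0.5184 : 0.4816
Convolve the two distributions (both contribute in 2-u steps):
  M: 0.0186729×0.5184 = 0.009680
  M+2: 0.0186729×0.4816 + 0.15513357×0.5184 = 0.089414
  M+4: 0.15513357×0.4816 + 0.42961416×0.5184 = 0.297424
  M+6: 0.42961416×0.4816 + 0.39657937×0.5184 = 0.412489
  M+8: 0.39657937×0.4816 = 0.190993
Scale to base peak (0.412489) = 100: 2.35 : 21.68 : 72.10 : 100.00 : 46.30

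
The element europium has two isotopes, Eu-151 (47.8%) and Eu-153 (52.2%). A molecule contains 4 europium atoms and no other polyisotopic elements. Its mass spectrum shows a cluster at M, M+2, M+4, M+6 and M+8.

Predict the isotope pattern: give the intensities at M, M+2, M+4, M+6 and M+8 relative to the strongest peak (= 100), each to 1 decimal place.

14.0 : 61.0 : 100.0 : 72.8 : 19.9

The 4 Eu atoms are independent, so intensities follow the terms of (0.478 + 0.522)^4.
P(M) = 0.478^4 = 0.052205
P(M+2) = 4 × 0.478^3 × 0.522^1 = 0.228042
P(M+4) = 6 × 0.478^2 × 0.522^2 = 0.373549
P(M+6) = 4 × 0.478^1 × 0.522^3 = 0.271956
P(M+8) = 0.522^4 = 0.074248
The M+4 peak is largest (0.373549); scaling to 100 gives 14.0 : 61.0 : 100.0 : 72.8 : 19.9.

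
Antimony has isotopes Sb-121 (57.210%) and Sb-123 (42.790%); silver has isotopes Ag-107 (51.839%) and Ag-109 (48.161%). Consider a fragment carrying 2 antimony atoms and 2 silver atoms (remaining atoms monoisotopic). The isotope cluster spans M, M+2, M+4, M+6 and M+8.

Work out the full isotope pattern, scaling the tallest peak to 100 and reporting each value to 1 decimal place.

Antimony pattern (n=2): 0.32729841 : 0.48960318 : 0.18309841
Silver pattern (n=2): 0.26872819 : 0.49932362 : 0.23194819
Convolve the two distributions (both contribute in 2-u steps):
  M: 0.32729841×0.26872819 = 0.087954
  M+2: 0.32729841×0.49932362 + 0.48960318×0.26872819 = 0.294998
  M+4: 0.32729841×0.23194819 + 0.48960318×0.49932362 + 0.18309841×0.26872819 = 0.369590
  M+6: 0.48960318×0.23194819 + 0.18309841×0.49932362 = 0.204988
  M+8: 0.18309841×0.23194819 = 0.042469
Scale to base peak (0.369590) = 100: 23.8 : 79.8 : 100.0 : 55.5 : 11.5

23.8 : 79.8 : 100.0 : 55.5 : 11.5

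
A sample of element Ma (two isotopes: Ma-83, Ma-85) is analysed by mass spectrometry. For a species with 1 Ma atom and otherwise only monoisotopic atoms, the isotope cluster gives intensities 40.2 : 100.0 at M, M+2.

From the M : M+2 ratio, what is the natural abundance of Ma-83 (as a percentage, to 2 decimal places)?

Let p = fractional abundance of Ma-83. I(M+2)/I(M) = [C(1,1)·p^0·(1−p)] / p^1 = 1·(1−p)/p = 100.0/40.2 = 2.4876
(1−p)/p = 2.4876/1 = 2.4876  ⇒  p = 1/(1 + 2.4876) = 0.2867
Ma-83: 28.67%, Ma-85: 71.33%.

28.67%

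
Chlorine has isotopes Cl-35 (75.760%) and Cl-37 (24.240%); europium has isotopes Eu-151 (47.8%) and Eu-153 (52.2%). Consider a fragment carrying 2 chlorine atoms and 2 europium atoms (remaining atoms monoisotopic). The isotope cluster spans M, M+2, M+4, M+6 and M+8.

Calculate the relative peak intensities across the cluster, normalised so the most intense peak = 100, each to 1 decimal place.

Chlorine pattern (n=2): 0.57395776 : 0.36728448 : 0.05875776
Europium pattern (n=2): 0.228484 : 0.499032 : 0.272484
Convolve the two distributions (both contribute in 2-u steps):
  M: 0.57395776×0.228484 = 0.131140
  M+2: 0.57395776×0.499032 + 0.36728448×0.228484 = 0.370342
  M+4: 0.57395776×0.272484 + 0.36728448×0.499032 + 0.05875776×0.228484 = 0.353106
  M+6: 0.36728448×0.272484 + 0.05875776×0.499032 = 0.129401
  M+8: 0.05875776×0.272484 = 0.016011
Scale to base peak (0.370342) = 100: 35.4 : 100.0 : 95.3 : 34.9 : 4.3

35.4 : 100.0 : 95.3 : 34.9 : 4.3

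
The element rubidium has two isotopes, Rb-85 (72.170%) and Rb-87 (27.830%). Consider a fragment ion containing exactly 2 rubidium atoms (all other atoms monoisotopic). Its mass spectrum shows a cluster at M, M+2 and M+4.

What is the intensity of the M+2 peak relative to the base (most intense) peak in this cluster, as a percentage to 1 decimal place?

(0.72170 + 0.27830)^2 gives M 0.5209, M+2 0.4017, M+4 0.0775; the largest is M.
P(M) = C(2,0) × 0.72170^2 × 0.27830^0 = 1 × 0.52085089 × 1.0000 = 0.520851 (base)
P(M+2) = C(2,1) × 0.72170^1 × 0.27830^1 = 2 × 0.7217 × 0.2783 = 0.401698
Relative intensity = 0.401698 / 0.520851 × 100 = 77.1

77.1%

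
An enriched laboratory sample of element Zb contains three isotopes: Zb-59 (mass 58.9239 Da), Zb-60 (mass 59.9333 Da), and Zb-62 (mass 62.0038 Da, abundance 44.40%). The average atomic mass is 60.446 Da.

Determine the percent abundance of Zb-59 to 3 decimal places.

40.282%

The remaining 55.60% is split between Zb-59 (fraction x) and Zb-60 (fraction 0.5560 − x).
Substituting: 58.9239x + 59.9333(0.5560 − x) = 32.9163128
(58.9239 − 59.9333)x = -0.406602  ⇒  x = 0.40282, y = 0.15318
Zb-59: 40.282%, Zb-60: 15.318%.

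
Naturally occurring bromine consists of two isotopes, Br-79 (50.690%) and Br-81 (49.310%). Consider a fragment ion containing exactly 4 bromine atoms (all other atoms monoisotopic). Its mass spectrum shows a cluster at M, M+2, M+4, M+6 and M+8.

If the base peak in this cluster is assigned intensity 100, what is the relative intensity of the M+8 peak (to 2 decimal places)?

Binomial terms of (0.50690 + 0.49310)^4: M 0.0660, M+2 0.2569, M+4 0.3749, M+6 0.2431, M+8 0.0591 → M+4 is the base peak.
P(M+4) = C(4,2) × 0.50690^2 × 0.49310^2 = 6 × 0.25694761 × 0.24314761 = 0.374857 (base)
P(M+8) = C(4,4) × 0.50690^0 × 0.49310^4 = 1 × 1.0000 × 0.05912076 = 0.059121
Relative intensity = 0.059121 / 0.374857 × 100 = 15.77

15.77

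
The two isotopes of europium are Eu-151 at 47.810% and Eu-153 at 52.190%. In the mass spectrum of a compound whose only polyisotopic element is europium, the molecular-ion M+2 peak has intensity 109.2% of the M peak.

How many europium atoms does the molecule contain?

For n independent Eu atoms, I(M+2)/I(M) = n · (abundance Eu-153) / (abundance Eu-151) = n · 0.52190/0.47810.
n = 1.092 × 0.47810/0.52190 = 1.00 ≈ 1

1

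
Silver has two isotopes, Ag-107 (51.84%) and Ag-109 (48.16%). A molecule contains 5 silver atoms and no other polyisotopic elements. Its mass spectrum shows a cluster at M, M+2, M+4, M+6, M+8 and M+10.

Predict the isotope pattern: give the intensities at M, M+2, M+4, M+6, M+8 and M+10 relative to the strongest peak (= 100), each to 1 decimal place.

11.6 : 53.8 : 100.0 : 92.9 : 43.2 : 8.0

Each Ag atom is independently Ag-107 (p = 0.5184) or Ag-109 (q = 0.4816); the cluster is the binomial expansion (p + q)^5.
P(M) = 0.5184^5 = 0.037439
P(M+2) = 5 × 0.5184^4 × 0.4816^1 = 0.173907
P(M+4) = 10 × 0.5184^3 × 0.4816^2 = 0.323123
P(M+6) = 10 × 0.5184^2 × 0.4816^3 = 0.300185
P(M+8) = 5 × 0.5184^1 × 0.4816^4 = 0.139438
P(M+10) = 0.4816^5 = 0.025908
The M+4 peak is largest (0.323123); scaling to 100 gives 11.6 : 53.8 : 100.0 : 92.9 : 43.2 : 8.0.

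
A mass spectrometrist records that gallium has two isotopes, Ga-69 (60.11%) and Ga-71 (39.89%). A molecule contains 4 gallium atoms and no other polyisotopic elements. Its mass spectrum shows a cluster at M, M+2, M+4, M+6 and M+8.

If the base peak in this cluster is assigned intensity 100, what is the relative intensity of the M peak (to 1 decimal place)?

37.7

Binomial terms of (0.6011 + 0.3989)^4: M 0.1306, M+2 0.3465, M+4 0.3450, M+6 0.1526, M+8 0.0253 → M+2 is the base peak.
P(M+2) = C(4,1) × 0.6011^3 × 0.3989^1 = 4 × 0.21719018 × 0.3989 = 0.346549 (base)
P(M) = C(4,0) × 0.6011^4 × 0.3989^0 = 1 × 0.13055302 × 1.0000 = 0.130553
Relative intensity = 0.130553 / 0.346549 × 100 = 37.7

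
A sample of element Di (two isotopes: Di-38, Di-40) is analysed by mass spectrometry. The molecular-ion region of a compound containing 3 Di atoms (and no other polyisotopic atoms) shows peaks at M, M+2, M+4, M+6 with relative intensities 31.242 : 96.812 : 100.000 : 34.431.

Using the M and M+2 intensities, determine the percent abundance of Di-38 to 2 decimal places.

49.19%

Write p for the Di-38 fraction. I(M+2)/I(M) = [C(3,1)·p^2·(1−p)] / p^3 = 3·(1−p)/p = 96.812/31.242 = 3.0988
(1−p)/p = 3.0988/3 = 1.0329  ⇒  p = 1/(1 + 1.0329) = 0.4919
Di-38: 49.19%, Di-40: 50.81%.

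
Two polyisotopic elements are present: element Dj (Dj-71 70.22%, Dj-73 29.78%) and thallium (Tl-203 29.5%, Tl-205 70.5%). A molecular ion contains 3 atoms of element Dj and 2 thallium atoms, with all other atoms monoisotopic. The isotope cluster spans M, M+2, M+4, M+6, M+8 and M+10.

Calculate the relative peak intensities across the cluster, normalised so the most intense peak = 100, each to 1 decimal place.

8.1 : 49.1 : 100.0 : 80.5 : 27.9 : 3.5

Element Dj pattern (n=3): 0.34624417 : 0.440522 : 0.18682348 : 0.02641035
Thallium pattern (n=2): 0.087025 : 0.41595 : 0.497025
Convolve the two distributions (both contribute in 2-u steps):
  M: 0.34624417×0.087025 = 0.030132
  M+2: 0.34624417×0.41595 + 0.440522×0.087025 = 0.182357
  M+4: 0.34624417×0.497025 + 0.440522×0.41595 + 0.18682348×0.087025 = 0.371585
  M+6: 0.440522×0.497025 + 0.18682348×0.41595 + 0.02641035×0.087025 = 0.298958
  M+8: 0.18682348×0.497025 + 0.02641035×0.41595 = 0.103841
  M+10: 0.02641035×0.497025 = 0.013127
Scale to base peak (0.371585) = 100: 8.1 : 49.1 : 100.0 : 80.5 : 27.9 : 3.5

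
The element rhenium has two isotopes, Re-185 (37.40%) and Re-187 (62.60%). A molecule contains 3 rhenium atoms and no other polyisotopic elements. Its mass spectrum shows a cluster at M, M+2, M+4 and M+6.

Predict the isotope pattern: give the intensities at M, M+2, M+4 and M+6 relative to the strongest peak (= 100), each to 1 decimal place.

11.9 : 59.7 : 100.0 : 55.8

Expanding (0.3740 + 0.6260)^3:
P(M) = 0.3740^3 = 0.052314
P(M+2) = 3 × 0.3740^2 × 0.6260^1 = 0.262687
P(M+4) = 3 × 0.3740^1 × 0.6260^2 = 0.439685
P(M+6) = 0.6260^3 = 0.245314
The M+4 peak is largest (0.439685); scaling to 100 gives 11.9 : 59.7 : 100.0 : 55.8.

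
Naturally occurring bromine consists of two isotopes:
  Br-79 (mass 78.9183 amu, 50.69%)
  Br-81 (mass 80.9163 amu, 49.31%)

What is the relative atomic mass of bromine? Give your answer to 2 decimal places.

Weight each isotope mass by its fractional abundance: 0.5069 × 78.9183 + 0.4931 × 80.9163
= 40.00369 + 39.89983 = 79.90352 amu

79.90 amu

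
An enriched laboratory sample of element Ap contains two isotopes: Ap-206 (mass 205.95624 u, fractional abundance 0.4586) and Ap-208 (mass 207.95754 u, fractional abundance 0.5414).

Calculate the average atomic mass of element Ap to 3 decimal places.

Average mass = Σ (abundance × isotope mass) = 0.4586 × 205.95624 + 0.5414 × 207.95754
= 94.451532 + 112.588212 = 207.039744 u

207.040 u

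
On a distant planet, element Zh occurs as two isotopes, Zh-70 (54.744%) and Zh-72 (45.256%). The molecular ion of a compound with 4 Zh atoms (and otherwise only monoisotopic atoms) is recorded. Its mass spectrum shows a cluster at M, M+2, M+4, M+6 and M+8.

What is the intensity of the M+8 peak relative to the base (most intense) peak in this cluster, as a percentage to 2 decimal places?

11.39%

Binomial terms of (0.54744 + 0.45256)^4: M 0.0898, M+2 0.2970, M+4 0.3683, M+6 0.2030, M+8 0.0419 → M+4 is the base peak.
P(M+4) = C(4,2) × 0.54744^2 × 0.45256^2 = 6 × 0.29969055 × 0.20481055 = 0.368279 (base)
P(M+8) = C(4,4) × 0.54744^0 × 0.45256^4 = 1 × 1.0000 × 0.04194736 = 0.041947
Relative intensity = 0.041947 / 0.368279 × 100 = 11.39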